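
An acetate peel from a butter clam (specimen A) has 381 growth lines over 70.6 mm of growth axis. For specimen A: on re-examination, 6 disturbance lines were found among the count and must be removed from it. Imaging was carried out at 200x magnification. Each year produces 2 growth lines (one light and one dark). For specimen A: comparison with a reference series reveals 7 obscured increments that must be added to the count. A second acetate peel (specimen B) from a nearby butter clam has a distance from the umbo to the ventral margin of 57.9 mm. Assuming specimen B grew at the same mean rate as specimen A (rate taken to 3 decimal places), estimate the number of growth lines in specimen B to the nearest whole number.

313 growth lines

Specimen A: after corrections the count is 381 − 6 + 7 = 382 growth lines.
Specimen A: with 2 growth lines per year, 382 / 2 = 191 years.
A: 70.6 mm over 191 years gives 70.6 / 191 ≈ 0.370 mm per year.
Specimen B: 57.9 mm / 0.370 mm per year = 156.49 years; at 2 growth lines per year that is 156.49 × 2 ≈ 313 growth lines.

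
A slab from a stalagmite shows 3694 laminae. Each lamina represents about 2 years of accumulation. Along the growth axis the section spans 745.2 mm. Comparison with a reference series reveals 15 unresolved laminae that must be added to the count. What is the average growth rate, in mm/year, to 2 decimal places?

0.10 mm/year

After corrections the count is 3694 + 15 = 3709 laminae.
At 2 years per lamina, 3709 × 2 = 7418 years.
Mean rate = 745.2 mm / 7418 years ≈ 0.10 mm/year.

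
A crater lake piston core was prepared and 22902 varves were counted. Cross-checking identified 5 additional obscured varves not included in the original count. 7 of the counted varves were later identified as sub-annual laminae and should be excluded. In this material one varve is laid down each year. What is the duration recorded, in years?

Adjusted count: 22902 − 7 + 5 = 22900 varves.
With a one-to-one varve periodicity this is 22900 years.

22900 yr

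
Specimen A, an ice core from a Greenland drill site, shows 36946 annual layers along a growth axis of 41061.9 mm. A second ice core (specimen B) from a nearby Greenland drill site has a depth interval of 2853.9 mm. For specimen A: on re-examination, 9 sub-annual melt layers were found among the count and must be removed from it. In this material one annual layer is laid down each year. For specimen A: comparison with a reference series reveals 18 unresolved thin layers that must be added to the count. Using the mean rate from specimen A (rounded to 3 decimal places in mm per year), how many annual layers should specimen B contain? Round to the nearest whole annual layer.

2569 annual layers

Specimen A: correcting the raw count gives 36946 − 9 + 18 = 36955 true annual layers.
A: 41061.9 mm over 36955 years gives 41061.9 / 36955 ≈ 1.111 mm/yr.
Specimen B: 2853.9 mm / 1.111 mm per year = 2568.77 years ≈ 2569 annual layers.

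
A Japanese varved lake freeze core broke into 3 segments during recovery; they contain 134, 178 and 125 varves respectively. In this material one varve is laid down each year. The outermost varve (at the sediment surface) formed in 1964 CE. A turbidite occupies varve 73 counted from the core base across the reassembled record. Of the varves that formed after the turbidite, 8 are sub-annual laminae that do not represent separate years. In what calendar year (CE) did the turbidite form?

1608 CE

Total varves = 134 + 178 + 125 = 437.
437 − 73 = 364 varves lie beyond the turbidite toward the sediment surface.
Excluding 8 false varves: 364 − 8 = 356.
Counting back 356 years from 1964 CE places the turbidite in 1964 − 356 = 1608 CE.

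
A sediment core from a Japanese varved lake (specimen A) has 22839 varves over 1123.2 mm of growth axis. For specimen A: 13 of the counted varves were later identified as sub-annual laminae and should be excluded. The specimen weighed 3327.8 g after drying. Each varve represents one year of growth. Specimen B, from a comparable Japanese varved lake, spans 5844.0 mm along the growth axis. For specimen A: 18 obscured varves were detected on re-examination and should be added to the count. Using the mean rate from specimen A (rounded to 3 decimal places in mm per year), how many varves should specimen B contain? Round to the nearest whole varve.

119265 varves

Specimen A: true varve count = 22839 − 13 + 18 = 22844.
A: 1123.2 mm over 22844 years gives 1123.2 / 22844 ≈ 0.049 mm per year.
Specimen B: 5844.0 mm / 0.049 mm per year = 119265.31 years ≈ 119265 varves.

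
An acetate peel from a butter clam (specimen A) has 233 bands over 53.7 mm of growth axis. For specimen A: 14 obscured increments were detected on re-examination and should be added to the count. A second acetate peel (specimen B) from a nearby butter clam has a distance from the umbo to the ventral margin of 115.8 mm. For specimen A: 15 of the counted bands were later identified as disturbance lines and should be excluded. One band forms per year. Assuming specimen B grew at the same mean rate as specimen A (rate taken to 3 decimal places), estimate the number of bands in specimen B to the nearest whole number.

501 bands

Specimen A: true band count = 233 − 15 + 14 = 232.
A: Mean rate = 53.7 mm / 232 years ≈ 0.231 mm/year.
For B, 115.8 / 0.231 = 501.30 years ≈ 501 bands.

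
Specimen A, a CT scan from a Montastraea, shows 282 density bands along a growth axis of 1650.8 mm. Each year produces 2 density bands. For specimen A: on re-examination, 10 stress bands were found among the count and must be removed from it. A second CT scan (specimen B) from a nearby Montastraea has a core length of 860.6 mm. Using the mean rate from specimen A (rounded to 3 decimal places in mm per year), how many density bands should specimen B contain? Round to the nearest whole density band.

142 density bands

Specimen A: adjusted count: 282 − 10 = 272 density bands.
Specimen A: dividing by 2 density bands per year: 272 / 2 = 136 years.
A: Mean rate = 1650.8 mm / 136 years ≈ 12.138 mm/year.
B spans 860.6 / 12.138 = 70.90 years; at 2 density bands per year that is 70.90 × 2 ≈ 142 density bands.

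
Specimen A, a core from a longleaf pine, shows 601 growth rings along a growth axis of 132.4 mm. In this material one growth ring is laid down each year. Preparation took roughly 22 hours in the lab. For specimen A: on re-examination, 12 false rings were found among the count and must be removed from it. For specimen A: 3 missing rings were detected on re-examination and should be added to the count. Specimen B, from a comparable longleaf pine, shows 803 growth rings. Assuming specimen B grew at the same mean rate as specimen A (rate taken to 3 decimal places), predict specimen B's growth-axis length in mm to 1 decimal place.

179.9 mm

Specimen A: true growth ring count = 601 − 12 + 3 = 592.
A: 132.4 mm over 592 years gives 132.4 / 592 ≈ 0.224 mm/year.
For B, 0.224 mm/year × 803 years = 179.9 mm.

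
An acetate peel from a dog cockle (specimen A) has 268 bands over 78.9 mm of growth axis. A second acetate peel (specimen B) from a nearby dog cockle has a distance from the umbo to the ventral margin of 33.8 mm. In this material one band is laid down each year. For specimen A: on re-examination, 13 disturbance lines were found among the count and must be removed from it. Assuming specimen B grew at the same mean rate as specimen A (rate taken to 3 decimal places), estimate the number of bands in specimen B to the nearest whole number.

109 bands

Specimen A: after corrections the count is 268 − 13 = 255 bands.
A: 78.9 mm over 255 years gives 78.9 / 255 ≈ 0.309 mm/yr.
For B, 33.8 / 0.309 = 109.39 years ≈ 109 bands.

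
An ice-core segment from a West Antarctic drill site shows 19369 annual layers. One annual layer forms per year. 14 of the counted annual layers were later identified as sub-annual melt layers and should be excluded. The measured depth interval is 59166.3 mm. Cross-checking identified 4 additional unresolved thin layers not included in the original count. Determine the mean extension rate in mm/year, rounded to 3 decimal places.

3.056 mm/year

After corrections the count is 19369 − 14 + 4 = 19359 annual layers.
59166.3 mm over 19359 years gives 59166.3 / 19359 ≈ 3.056 mm/year.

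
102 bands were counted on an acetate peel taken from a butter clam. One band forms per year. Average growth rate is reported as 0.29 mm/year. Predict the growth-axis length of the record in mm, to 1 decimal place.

29.6 mm

The record spans 102 years at 0.29 mm per year.
Length ≈ 0.29 × 102 = 29.6 mm.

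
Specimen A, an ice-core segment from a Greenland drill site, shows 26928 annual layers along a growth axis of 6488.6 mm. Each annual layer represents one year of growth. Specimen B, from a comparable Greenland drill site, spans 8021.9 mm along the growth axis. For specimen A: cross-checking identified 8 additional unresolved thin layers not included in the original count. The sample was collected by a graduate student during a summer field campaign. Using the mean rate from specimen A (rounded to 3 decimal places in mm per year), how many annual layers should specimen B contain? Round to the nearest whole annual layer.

Specimen A: adjusted count: 26928 + 8 = 26936 annual layers.
A: Mean rate = 6488.6 mm / 26936 years ≈ 0.241 mm/yr.
B spans 8021.9 / 0.241 = 33285.89 years ≈ 33286 annual layers.

33286 annual layers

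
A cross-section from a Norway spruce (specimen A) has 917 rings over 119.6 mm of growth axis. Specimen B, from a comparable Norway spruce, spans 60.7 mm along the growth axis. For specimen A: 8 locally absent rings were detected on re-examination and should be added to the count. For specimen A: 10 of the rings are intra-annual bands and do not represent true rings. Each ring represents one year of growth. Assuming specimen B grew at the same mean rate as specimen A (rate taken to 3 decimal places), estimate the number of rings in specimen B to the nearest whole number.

Specimen A: after corrections the count is 917 − 10 + 8 = 915 rings.
A: Extension rate ≈ 119.6 / 915 = 0.131 mm/yr.
B spans 60.7 / 0.131 = 463.36 years ≈ 463 rings.

463 rings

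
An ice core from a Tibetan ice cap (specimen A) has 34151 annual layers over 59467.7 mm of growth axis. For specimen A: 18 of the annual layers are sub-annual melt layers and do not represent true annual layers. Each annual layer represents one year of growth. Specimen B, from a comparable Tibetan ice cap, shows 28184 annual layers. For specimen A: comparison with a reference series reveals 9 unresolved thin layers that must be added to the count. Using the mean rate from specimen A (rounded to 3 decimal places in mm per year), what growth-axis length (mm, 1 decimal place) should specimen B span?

Specimen A: adjusted count: 34151 − 18 + 9 = 34142 annual layers.
A: Extension rate ≈ 59467.7 / 34142 = 1.742 mm per year.
For B, 1.742 mm/year × 28184 years = 49096.5 mm.

49096.5 mm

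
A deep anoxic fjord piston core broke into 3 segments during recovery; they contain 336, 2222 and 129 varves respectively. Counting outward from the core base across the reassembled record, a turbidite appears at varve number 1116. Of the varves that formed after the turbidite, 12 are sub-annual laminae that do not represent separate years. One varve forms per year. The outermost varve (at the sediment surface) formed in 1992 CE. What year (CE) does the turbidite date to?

Total varves = 336 + 2222 + 129 = 2687.
Between varve 1116 and the sediment surface there are 2687 − 1116 = 1571 varves.
Removing the 12 false varves leaves 1571 − 12 = 1559 true varves beyond the turbidite.
The varve at the sediment surface is 1992 CE, so the turbidite dates to 1992 − 1559 = 433 CE.

433 CE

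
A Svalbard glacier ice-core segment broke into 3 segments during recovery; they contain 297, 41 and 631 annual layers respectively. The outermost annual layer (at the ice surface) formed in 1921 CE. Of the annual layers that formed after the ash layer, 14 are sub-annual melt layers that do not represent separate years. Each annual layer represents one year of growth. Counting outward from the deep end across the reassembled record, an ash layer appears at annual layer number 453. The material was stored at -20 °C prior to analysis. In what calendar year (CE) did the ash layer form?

Total annual layers = 297 + 41 + 631 = 969.
969 − 453 = 516 annual layers lie beyond the ash layer toward the ice surface.
516 − 14 false = 502 true annual layers after the ash layer.
1921 − 502 = 1419 CE.

1419 CE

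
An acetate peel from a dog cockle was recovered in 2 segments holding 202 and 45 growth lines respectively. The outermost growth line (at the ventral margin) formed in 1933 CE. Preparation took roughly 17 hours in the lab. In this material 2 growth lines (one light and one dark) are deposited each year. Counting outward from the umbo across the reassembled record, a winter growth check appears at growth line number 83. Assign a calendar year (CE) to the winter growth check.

1851 CE

Total growth lines = 202 + 45 = 247.
The winter growth check sits at growth line 83 from the umbo, so 247 − 83 = 164 growth lines formed after it.
With 2 growth lines per year, 164 / 2 = 82 years.
The growth line at the ventral margin is 1933 CE, so the winter growth check dates to 1933 − 82 = 1851 CE.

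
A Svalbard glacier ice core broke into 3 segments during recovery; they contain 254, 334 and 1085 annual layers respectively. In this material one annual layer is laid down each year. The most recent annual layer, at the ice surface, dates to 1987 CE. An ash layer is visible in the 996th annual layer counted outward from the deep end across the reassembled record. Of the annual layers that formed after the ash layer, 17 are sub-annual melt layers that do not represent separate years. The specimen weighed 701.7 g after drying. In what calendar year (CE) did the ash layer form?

Total annual layers = 254 + 334 + 1085 = 1673.
1673 − 996 = 677 annual layers lie beyond the ash layer toward the ice surface.
Excluding 17 false annual layers: 677 − 17 = 660.
The annual layer at the ice surface is 1987 CE, so the ash layer dates to 1987 − 660 = 1327 CE.

1327 CE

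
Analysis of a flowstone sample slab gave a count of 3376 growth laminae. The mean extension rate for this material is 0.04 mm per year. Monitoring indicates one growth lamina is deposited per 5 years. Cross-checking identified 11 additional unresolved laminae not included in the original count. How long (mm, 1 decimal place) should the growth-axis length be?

677.4 mm

Adjusted count: 3376 + 11 = 3387 growth laminae.
Multiplying by 5 years per growth lamina: 3387 × 5 = 16935 years.
Predicted length = 0.04 mm/year × 16935 years = 677.4 mm.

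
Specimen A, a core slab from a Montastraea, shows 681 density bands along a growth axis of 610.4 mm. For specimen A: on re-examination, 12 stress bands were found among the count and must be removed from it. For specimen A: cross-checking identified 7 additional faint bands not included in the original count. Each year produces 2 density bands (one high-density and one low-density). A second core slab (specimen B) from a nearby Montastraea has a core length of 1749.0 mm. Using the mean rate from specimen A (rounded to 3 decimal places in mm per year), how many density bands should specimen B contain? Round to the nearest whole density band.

1937 density bands

Specimen A: true density band count = 681 − 12 + 7 = 676.
Specimen A: dividing by 2 density bands per year: 676 / 2 = 338 years.
A: 610.4 mm over 338 years gives 610.4 / 338 ≈ 1.806 mm/year.
For B, 1749.0 / 1.806 = 968.44 years; at 2 density bands per year that is 968.44 × 2 ≈ 1937 density bands.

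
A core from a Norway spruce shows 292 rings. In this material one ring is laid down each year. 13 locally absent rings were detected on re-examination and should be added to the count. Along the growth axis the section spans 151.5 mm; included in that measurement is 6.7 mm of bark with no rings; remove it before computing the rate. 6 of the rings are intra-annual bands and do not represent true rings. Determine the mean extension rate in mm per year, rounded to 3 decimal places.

0.484 mm per year

After corrections the count is 292 − 6 + 13 = 299 rings.
The growth record spans 151.5 − 6.7 = 144.8 mm.
Extension rate ≈ 144.8 / 299 = 0.484 mm per year.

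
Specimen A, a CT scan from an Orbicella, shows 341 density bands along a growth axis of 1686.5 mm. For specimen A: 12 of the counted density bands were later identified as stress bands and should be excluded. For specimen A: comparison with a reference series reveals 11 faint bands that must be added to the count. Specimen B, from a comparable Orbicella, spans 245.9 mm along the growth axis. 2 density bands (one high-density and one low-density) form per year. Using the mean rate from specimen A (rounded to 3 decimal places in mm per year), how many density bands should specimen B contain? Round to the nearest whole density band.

50 density bands

Specimen A: adjusted count: 341 − 12 + 11 = 340 density bands.
Specimen A: dividing by 2 density bands per year: 340 / 2 = 170 years.
A: Extension rate ≈ 1686.5 / 170 = 9.921 mm/yr.
For B, 245.9 / 9.921 = 24.79 years; at 2 density bands per year that is 24.79 × 2 ≈ 50 density bands.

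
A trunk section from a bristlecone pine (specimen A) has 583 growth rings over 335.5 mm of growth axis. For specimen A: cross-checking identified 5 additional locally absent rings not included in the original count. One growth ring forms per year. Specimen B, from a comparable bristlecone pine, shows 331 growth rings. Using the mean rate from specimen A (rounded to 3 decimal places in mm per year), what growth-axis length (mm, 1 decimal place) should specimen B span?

Specimen A: correcting the raw count gives 583 + 5 = 588 true growth rings.
A: Extension rate ≈ 335.5 / 588 = 0.571 mm per year.
Length of B = 0.571 × 331 = 189.0 mm.

189.0 mm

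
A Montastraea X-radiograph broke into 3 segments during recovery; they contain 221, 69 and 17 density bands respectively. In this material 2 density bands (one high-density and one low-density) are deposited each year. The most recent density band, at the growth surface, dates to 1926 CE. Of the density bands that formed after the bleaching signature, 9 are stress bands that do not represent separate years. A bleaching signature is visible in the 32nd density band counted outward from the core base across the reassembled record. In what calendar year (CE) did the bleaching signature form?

1793 CE

Total density bands = 221 + 69 + 17 = 307.
Between density band 32 and the growth surface there are 307 − 32 = 275 density bands.
Removing the 9 false density bands leaves 275 − 9 = 266 true density bands beyond the bleaching signature.
With 2 density bands per year, 266 / 2 = 133 years.
Counting back 133 years from 1926 CE places the bleaching signature in 1926 − 133 = 1793 CE.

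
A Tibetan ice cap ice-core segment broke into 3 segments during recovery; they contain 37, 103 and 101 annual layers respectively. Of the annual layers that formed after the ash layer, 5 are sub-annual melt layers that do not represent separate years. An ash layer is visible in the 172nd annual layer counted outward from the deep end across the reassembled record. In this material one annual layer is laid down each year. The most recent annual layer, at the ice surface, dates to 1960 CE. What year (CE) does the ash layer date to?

1896 CE

Total annual layers = 37 + 103 + 101 = 241.
241 − 172 = 69 annual layers lie beyond the ash layer toward the ice surface.
Removing the 5 false annual layers leaves 69 − 5 = 64 true annual layers beyond the ash layer.
Counting back 64 years from 1960 CE places the ash layer in 1960 − 64 = 1896 CE.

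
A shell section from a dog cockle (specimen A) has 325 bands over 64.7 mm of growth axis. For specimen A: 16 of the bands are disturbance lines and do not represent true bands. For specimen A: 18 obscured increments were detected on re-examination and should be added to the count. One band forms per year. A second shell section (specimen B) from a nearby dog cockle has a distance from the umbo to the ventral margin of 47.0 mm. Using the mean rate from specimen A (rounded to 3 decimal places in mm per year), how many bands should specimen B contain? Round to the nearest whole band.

Specimen A: correcting the raw count gives 325 − 16 + 18 = 327 true bands.
A: 64.7 mm over 327 years gives 64.7 / 327 ≈ 0.198 mm/year.
Specimen B: 47.0 mm / 0.198 mm per year = 237.37 years ≈ 237 bands.

237 bands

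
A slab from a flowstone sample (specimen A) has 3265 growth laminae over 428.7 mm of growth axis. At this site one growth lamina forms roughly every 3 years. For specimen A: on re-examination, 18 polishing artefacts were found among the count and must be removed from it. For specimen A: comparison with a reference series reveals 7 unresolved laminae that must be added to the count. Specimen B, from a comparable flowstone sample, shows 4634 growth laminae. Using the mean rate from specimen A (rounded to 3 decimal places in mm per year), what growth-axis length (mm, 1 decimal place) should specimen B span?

611.7 mm

Specimen A: correcting the raw count gives 3265 − 18 + 7 = 3254 true growth laminae.
Specimen A: multiplying by 3 years per growth lamina: 3254 × 3 = 9762 years.
A: Mean rate = 428.7 mm / 9762 years ≈ 0.044 mm/yr.
Specimen B: at 3 years per growth lamina, 4634 × 3 = 13902 years. For B, 0.044 mm/year × 13902 years = 611.7 mm.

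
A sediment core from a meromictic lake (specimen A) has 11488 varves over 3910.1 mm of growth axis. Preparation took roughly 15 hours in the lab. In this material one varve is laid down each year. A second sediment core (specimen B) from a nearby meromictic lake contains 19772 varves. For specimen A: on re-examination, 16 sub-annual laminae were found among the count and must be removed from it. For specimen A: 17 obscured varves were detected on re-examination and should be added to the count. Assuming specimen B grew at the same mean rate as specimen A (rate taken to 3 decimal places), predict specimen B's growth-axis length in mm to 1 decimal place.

Specimen A: after corrections the count is 11488 − 16 + 17 = 11489 varves.
A: Mean rate = 3910.1 mm / 11489 years ≈ 0.340 mm/year.
For B, 0.340 mm/year × 19772 years = 6722.5 mm.

6722.5 mm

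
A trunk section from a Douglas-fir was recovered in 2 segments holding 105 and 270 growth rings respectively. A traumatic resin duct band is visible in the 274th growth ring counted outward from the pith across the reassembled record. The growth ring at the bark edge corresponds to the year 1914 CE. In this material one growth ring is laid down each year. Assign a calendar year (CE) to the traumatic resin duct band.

Total growth rings = 105 + 270 = 375.
The traumatic resin duct band sits at growth ring 274 from the pith, so 375 − 274 = 101 growth rings formed after it.
The growth ring at the bark edge is 1914 CE, so the traumatic resin duct band dates to 1914 − 101 = 1813 CE.

1813 CE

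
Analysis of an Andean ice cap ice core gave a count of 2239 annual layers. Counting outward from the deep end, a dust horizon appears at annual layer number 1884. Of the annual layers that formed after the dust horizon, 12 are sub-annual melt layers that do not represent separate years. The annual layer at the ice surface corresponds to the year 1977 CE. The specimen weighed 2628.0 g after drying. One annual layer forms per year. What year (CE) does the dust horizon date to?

The dust horizon sits at annual layer 1884 from the deep end, so 2239 − 1884 = 355 annual layers formed after it.
355 − 12 false = 343 true annual layers after the dust horizon.
Counting back 343 years from 1977 CE places the dust horizon in 1977 − 343 = 1634 CE.

1634 CE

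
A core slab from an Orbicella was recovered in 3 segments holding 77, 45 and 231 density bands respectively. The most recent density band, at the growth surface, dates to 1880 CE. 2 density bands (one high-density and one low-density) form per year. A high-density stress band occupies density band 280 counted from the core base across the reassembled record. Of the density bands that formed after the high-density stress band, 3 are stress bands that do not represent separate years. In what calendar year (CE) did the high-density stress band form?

1845 CE

Total density bands = 77 + 45 + 231 = 353.
Between density band 280 and the growth surface there are 353 − 280 = 73 density bands.
73 − 3 false = 70 true density bands after the high-density stress band.
70 density bands at 2 per year is 70 / 2 = 35 years.
The density band at the growth surface is 1880 CE, so the high-density stress band dates to 1880 − 35 = 1845 CE.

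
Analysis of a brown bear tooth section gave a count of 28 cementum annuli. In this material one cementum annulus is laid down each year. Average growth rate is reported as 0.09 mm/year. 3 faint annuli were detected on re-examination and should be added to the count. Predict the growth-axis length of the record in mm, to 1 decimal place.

Correcting the raw count gives 28 + 3 = 31 true cementum annuli.
Length ≈ 0.09 × 31 = 2.8 mm.

2.8 mm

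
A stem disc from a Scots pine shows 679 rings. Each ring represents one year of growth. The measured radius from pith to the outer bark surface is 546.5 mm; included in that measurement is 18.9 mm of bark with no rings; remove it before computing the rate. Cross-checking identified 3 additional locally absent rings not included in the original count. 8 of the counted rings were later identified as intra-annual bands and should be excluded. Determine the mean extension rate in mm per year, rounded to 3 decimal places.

0.783 mm per year

Adjusted count: 679 − 8 + 3 = 674 rings.
Net length = 546.5 − 18.9 = 527.6 mm.
Mean rate = 527.6 mm / 674 years ≈ 0.783 mm per year.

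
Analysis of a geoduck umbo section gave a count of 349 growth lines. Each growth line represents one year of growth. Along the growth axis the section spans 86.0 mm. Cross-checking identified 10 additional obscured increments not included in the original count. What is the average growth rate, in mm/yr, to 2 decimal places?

Adjusted count: 349 + 10 = 359 growth lines.
Extension rate ≈ 86.0 / 359 = 0.24 mm/yr.

0.24 mm/yr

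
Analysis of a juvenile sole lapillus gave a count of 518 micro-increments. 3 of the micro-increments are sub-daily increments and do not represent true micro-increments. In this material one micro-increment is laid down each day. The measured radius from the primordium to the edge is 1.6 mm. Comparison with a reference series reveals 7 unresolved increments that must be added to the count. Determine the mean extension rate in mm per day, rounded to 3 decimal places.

After corrections the count is 518 − 3 + 7 = 522 micro-increments.
1.6 mm over 522 days gives 1.6 / 522 ≈ 0.003 mm per day.

0.003 mm per day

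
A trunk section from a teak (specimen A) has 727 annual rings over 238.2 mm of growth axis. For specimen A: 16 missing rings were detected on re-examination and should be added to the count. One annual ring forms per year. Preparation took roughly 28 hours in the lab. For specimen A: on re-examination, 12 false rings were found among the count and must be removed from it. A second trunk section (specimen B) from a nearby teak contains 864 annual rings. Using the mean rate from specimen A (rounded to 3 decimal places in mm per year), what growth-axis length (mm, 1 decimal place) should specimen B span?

281.7 mm

Specimen A: after corrections the count is 727 − 12 + 16 = 731 annual rings.
A: Mean rate = 238.2 mm / 731 years ≈ 0.326 mm/year.
B's length ≈ 0.326 × 864 = 281.7 mm.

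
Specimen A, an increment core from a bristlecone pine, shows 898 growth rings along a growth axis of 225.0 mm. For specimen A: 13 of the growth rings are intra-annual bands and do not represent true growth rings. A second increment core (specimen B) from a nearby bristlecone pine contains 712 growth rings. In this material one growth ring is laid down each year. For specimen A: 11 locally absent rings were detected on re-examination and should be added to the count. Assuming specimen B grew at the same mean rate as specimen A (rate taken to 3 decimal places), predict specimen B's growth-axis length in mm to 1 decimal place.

Specimen A: correcting the raw count gives 898 − 13 + 11 = 896 true growth rings.
A: Extension rate ≈ 225.0 / 896 = 0.251 mm/year.
For B, 0.251 mm/year × 712 years = 178.7 mm.

178.7 mm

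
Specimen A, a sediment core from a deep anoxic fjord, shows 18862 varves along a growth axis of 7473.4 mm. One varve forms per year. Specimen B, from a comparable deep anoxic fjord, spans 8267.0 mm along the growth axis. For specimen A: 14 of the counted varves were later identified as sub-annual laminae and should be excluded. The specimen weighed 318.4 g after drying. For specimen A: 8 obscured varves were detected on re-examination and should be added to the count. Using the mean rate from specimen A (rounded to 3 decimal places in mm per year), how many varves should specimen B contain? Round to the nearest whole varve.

Specimen A: true varve count = 18862 − 14 + 8 = 18856.
A: Extension rate ≈ 7473.4 / 18856 = 0.396 mm/yr.
For B, 8267.0 / 0.396 = 20876.26 years ≈ 20876 varves.

20876 varves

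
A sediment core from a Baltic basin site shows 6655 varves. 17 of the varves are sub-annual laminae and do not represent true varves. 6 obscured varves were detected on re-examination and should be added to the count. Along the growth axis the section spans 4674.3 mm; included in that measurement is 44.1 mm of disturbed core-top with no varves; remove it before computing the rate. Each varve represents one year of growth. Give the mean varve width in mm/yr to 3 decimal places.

True varve count = 6655 − 17 + 6 = 6644.
Removing the 44.1 mm offcut leaves 4674.3 − 44.1 = 4630.2 mm.
4630.2 mm over 6644 years gives 4630.2 / 6644 ≈ 0.697 mm/yr.

0.697 mm/yr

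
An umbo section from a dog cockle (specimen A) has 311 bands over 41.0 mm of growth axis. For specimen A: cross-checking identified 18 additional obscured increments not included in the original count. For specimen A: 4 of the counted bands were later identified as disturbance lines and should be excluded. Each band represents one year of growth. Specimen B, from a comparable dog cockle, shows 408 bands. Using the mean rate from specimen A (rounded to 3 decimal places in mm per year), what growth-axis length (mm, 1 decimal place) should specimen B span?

51.4 mm

Specimen A: true band count = 311 − 4 + 18 = 325.
A: 41.0 mm over 325 years gives 41.0 / 325 ≈ 0.126 mm per year.
B's length ≈ 0.126 × 408 = 51.4 mm.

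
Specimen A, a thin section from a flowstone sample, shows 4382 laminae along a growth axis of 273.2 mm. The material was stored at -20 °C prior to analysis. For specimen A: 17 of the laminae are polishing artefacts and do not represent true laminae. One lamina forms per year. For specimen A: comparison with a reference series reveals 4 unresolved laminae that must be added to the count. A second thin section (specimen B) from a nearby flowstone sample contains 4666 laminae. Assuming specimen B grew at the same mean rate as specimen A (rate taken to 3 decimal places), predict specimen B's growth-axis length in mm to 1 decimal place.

294.0 mm

Specimen A: after corrections the count is 4382 − 17 + 4 = 4369 laminae.
A: Extension rate ≈ 273.2 / 4369 = 0.063 mm per year.
For B, 0.063 mm/year × 4666 years = 294.0 mm.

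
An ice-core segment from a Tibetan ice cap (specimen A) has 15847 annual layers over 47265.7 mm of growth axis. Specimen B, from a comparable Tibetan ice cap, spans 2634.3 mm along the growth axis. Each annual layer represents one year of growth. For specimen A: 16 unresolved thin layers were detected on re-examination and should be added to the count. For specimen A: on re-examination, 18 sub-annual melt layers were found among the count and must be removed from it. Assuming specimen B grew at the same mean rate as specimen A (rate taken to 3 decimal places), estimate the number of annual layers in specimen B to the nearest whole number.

Specimen A: true annual layer count = 15847 − 18 + 16 = 15845.
A: Mean rate = 47265.7 mm / 15845 years ≈ 2.983 mm/year.
For B, 2634.3 / 2.983 = 883.10 years ≈ 883 annual layers.

883 annual layers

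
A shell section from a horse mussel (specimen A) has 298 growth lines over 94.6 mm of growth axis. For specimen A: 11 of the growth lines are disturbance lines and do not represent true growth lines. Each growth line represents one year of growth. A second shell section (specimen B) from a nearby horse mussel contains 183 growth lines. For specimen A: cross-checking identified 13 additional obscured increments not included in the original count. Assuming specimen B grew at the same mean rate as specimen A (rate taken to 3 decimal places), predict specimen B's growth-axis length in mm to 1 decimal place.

57.6 mm

Specimen A: after corrections the count is 298 − 11 + 13 = 300 growth lines.
A: Mean rate = 94.6 mm / 300 years ≈ 0.315 mm/year.
B's length ≈ 0.315 × 183 = 57.6 mm.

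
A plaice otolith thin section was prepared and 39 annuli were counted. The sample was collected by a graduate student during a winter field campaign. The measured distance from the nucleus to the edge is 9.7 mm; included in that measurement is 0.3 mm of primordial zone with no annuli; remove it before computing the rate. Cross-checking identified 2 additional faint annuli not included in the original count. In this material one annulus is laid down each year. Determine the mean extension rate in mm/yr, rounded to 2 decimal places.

Correcting the raw count gives 39 + 2 = 41 true annuli.
The growth record spans 9.7 − 0.3 = 9.4 mm.
Mean rate = 9.4 mm / 41 years ≈ 0.23 mm/yr.

0.23 mm/yr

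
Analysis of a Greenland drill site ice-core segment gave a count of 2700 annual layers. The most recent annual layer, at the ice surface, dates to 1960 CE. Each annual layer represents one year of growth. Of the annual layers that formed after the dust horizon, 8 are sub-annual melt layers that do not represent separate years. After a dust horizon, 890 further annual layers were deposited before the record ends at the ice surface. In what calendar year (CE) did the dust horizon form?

1078 CE

There are 890 annual layers younger than the dust horizon.
890 − 8 false = 882 true annual layers after the dust horizon.
Counting back 882 years from 1960 CE places the dust horizon in 1960 − 882 = 1078 CE.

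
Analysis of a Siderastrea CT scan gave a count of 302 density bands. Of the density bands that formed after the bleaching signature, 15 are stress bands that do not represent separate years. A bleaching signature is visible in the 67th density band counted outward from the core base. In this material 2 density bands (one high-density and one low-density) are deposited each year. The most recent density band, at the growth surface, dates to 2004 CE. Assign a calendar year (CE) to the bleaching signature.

The bleaching signature sits at density band 67 from the core base, so 302 − 67 = 235 density bands formed after it.
Removing the 15 false density bands leaves 235 − 15 = 220 true density bands beyond the bleaching signature.
With 2 density bands per year, 220 / 2 = 110 years.
The density band at the growth surface is 2004 CE, so the bleaching signature dates to 2004 − 110 = 1894 CE.

1894 CE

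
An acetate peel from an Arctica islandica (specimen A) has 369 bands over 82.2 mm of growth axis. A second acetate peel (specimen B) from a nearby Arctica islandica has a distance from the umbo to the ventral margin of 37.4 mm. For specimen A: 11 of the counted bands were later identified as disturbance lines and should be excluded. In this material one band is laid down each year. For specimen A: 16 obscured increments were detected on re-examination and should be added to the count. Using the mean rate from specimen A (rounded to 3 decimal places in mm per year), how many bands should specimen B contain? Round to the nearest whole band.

Specimen A: adjusted count: 369 − 11 + 16 = 374 bands.
A: Mean rate = 82.2 mm / 374 years ≈ 0.220 mm per year.
B spans 37.4 / 0.220 = 170.00 years ≈ 170 bands.

170 bands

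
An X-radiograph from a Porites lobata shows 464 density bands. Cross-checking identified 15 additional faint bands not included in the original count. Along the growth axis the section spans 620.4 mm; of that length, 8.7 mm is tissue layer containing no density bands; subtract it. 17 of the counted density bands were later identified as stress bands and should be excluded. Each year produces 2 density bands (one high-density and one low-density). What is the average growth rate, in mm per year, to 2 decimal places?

2.65 mm per year

After corrections the count is 464 − 17 + 15 = 462 density bands.
With 2 density bands per year, 462 / 2 = 231 years.
Net length = 620.4 − 8.7 = 611.7 mm.
611.7 mm over 231 years gives 611.7 / 231 ≈ 2.65 mm per year.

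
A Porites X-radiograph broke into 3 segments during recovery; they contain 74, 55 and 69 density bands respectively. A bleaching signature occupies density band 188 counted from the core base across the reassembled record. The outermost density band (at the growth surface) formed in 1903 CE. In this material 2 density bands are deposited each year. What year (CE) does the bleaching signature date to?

Total density bands = 74 + 55 + 69 = 198.
198 − 188 = 10 density bands lie beyond the bleaching signature toward the growth surface.
With 2 density bands per year, 10 / 2 = 5 years.
Counting back 5 years from 1903 CE places the bleaching signature in 1903 − 5 = 1898 CE.

1898 CE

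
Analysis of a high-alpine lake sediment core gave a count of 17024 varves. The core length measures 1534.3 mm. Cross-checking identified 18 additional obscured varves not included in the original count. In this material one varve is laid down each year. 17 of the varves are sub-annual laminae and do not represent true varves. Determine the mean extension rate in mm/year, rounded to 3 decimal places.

0.090 mm/year

Adjusted count: 17024 − 17 + 18 = 17025 varves.
Extension rate ≈ 1534.3 / 17025 = 0.090 mm/year.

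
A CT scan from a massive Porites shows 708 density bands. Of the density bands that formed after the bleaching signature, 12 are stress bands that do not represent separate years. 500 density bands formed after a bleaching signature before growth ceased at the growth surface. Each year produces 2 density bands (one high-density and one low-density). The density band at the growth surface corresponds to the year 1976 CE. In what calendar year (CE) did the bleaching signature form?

There are 500 density bands younger than the bleaching signature.
Excluding 12 false density bands: 500 − 12 = 488.
488 density bands at 2 per year is 488 / 2 = 244 years.
The density band at the growth surface is 1976 CE, so the bleaching signature dates to 1976 − 244 = 1732 CE.

1732 CE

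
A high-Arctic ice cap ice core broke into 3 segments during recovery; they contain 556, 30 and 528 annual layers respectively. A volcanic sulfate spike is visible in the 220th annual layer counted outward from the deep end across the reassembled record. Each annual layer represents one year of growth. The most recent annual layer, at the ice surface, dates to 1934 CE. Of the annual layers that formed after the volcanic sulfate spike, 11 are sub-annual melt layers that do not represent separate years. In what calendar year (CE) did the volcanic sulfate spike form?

1051 CE

Total annual layers = 556 + 30 + 528 = 1114.
Between annual layer 220 and the ice surface there are 1114 − 220 = 894 annual layers.
Excluding 11 false annual layers: 894 − 11 = 883.
Counting back 883 years from 1934 CE places the volcanic sulfate spike in 1934 − 883 = 1051 CE.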